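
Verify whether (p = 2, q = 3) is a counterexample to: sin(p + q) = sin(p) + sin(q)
Substituting p = 2, q = 3:
LHS = sin(2 + 3) = sin(5) ≈ -0.9589
RHS = sin(2) + sin(3) ≈ 1.05

Since LHS ≠ RHS, this pair disproves the claim.

Answer: Yes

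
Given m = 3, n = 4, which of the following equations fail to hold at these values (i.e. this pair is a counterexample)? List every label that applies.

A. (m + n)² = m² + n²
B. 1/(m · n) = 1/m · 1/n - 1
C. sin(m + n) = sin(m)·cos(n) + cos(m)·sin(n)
Evaluating each claim at the given values:
A. LHS = 49, RHS = 25 → fails here (LHS ≠ RHS)
B. LHS = 1/12, RHS = -11/12 → fails here (LHS ≠ RHS)
C. LHS = sin(7) ≈ 0.657, RHS = sin(3)·cos(4) + sin(4)·cos(3) ≈ 0.657 → holds here (LHS = RHS)

Answer: A, B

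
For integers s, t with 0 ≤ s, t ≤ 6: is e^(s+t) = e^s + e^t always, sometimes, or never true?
Never true

The claim fails for every pair in the range. For instance at (s, t) = (4, 3): LHS = e^7 ≈ 1097, RHS = e^3 + e^4 ≈ 74.68.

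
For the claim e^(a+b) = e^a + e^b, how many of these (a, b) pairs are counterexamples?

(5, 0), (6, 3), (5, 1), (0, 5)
Testing each pair:
(5, 0): LHS = e^5 ≈ 148.4, RHS = 1 + e^5 ≈ 149.4 → counterexample
(6, 3): LHS = e^9 ≈ 8103, RHS = e^3 + e^6 ≈ 423.5 → counterexample
(5, 1): LHS = e^6 ≈ 403.4, RHS = e + e^5 ≈ 151.1 → counterexample
(0, 5): LHS = e^5 ≈ 148.4, RHS = 1 + e^5 ≈ 149.4 → counterexample

That makes 4 counterexamples.

Answer: 4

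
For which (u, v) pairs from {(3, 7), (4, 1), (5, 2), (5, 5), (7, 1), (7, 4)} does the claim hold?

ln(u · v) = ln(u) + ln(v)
Testing each pair:
(3, 7): LHS = ln(21) ≈ 3.045, RHS = ln(3) + ln(7) ≈ 3.045 → holds
(4, 1): LHS = ln(4) ≈ 1.386, RHS = ln(4) ≈ 1.386 → holds
(5, 2): LHS = ln(10) ≈ 2.303, RHS = ln(2) + ln(5) ≈ 2.303 → holds
(5, 5): LHS = ln(25) ≈ 3.219, RHS = 2·ln(5) ≈ 3.219 → holds
(7, 1): LHS = ln(7) ≈ 1.946, RHS = ln(7) ≈ 1.946 → holds
(7, 4): LHS = ln(28) ≈ 3.332, RHS = ln(4) + ln(7) ≈ 3.332 → holds

Every pair satisfies the claim.

Answer: All pairs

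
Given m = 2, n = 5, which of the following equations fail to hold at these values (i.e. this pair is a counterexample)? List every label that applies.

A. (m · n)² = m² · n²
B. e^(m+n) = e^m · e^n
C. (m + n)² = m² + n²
Evaluating each claim at the given values:
A. LHS = 100, RHS = 100 → holds here (LHS = RHS)
B. LHS = e^7 ≈ 1097, RHS = e^7 ≈ 1097 → holds here (LHS = RHS)
C. LHS = 49, RHS = 29 → fails here (LHS ≠ RHS)

Answer: C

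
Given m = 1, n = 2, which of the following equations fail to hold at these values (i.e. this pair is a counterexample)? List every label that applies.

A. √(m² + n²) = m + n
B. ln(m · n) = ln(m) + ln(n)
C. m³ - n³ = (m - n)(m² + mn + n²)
Evaluating each claim at the given values:
A. LHS = √(5) ≈ 2.236, RHS = 3 → fails here (LHS ≠ RHS)
B. LHS = ln(2) ≈ 0.6931, RHS = ln(2) ≈ 0.6931 → holds here (LHS = RHS)
C. LHS = -7, RHS = -7 → holds here (LHS = RHS)

Answer: A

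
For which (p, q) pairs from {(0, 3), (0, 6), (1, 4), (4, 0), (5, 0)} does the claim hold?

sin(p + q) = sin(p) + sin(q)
(0, 3), (0, 6), (4, 0), (5, 0)

Testing each pair:
(0, 3): LHS = sin(3) ≈ 0.1411, RHS = sin(3) ≈ 0.1411 → holds
(0, 6): LHS = sin(6) ≈ -0.2794, RHS = sin(6) ≈ -0.2794 → holds
(1, 4): LHS = sin(5) ≈ -0.9589, RHS = sin(4) + sin(1) ≈ 0.08467 → fails
(4, 0): LHS = sin(4) ≈ -0.7568, RHS = sin(4) ≈ -0.7568 → holds
(5, 0): LHS = sin(5) ≈ -0.9589, RHS = sin(5) ≈ -0.9589 → holds

4 of 5 pairs satisfy the claim.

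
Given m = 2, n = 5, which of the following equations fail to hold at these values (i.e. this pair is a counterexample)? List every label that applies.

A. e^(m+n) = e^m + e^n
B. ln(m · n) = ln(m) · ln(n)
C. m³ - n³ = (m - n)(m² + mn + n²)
A, B

Evaluating each claim at the given values:
A. LHS = e^7 ≈ 1097, RHS = e^2 + e^5 ≈ 155.8 → fails here (LHS ≠ RHS)
B. LHS = ln(10) ≈ 2.303, RHS = ln(2)·ln(5) ≈ 1.116 → fails here (LHS ≠ RHS)
C. LHS = -117, RHS = -117 → holds here (LHS = RHS)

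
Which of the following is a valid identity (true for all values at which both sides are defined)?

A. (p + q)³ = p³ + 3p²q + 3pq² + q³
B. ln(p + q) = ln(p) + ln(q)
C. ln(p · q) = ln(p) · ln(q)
A: holds — e.g. at (5, 5), both sides equal 1000.
B: fails at (1, 4) — LHS = ln(5) ≈ 1.609, RHS = ln(4) ≈ 1.386.
C: fails at (5, 8) — LHS = ln(40) ≈ 3.689, RHS = ln(5)·ln(8) ≈ 3.347.

Answer: A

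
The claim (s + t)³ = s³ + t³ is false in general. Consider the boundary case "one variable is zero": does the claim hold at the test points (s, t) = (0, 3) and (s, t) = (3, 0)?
At (0, 3): LHS = 27, RHS = 27 → equal
At (3, 0): LHS = 27, RHS = 27 → equal

So the claim does hold at both of these boundary points, even though it is not an identity.

Answer: Yes, holds at both test points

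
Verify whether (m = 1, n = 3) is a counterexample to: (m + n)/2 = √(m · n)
Substituting m = 1, n = 3:
LHS = (1 + 3)/2 = 2
RHS = √(1 · 3) = √(3) ≈ 1.732

Since LHS ≠ RHS, this pair disproves the claim.

Answer: Yes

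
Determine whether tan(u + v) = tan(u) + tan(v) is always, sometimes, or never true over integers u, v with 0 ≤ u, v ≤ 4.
Sometimes true

It holds at (u, v) = (2, 0) (both sides equal tan(2) ≈ -2.185), but fails at (u, v) = (3, 3) (LHS = tan(6) ≈ -0.291, RHS = 2·tan(3) ≈ -0.2851).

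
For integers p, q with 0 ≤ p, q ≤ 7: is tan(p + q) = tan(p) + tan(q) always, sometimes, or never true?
Sometimes true

It holds at (p, q) = (0, 2) (both sides equal tan(2) ≈ -2.185), but fails at (p, q) = (3, 1) (LHS = tan(4) ≈ 1.158, RHS = tan(3) + tan(1) ≈ 1.415).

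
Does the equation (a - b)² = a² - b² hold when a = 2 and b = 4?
Substituting a = 2, b = 4:

LHS = (2 - 4)² = 4
RHS = 2² - 4² = -12

LHS ≠ RHS, so the equation does not hold at this point.

Answer: Fails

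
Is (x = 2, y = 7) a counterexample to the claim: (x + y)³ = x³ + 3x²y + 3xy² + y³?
No

Substituting x = 2, y = 7:
LHS = (2 + 7)³ = 729
RHS = 2³ + 3·2²·7 + 3·2·7² + 7³ = 729

The sides agree, so this pair does not disprove the claim.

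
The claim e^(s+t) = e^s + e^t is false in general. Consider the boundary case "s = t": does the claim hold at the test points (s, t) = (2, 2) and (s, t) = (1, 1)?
At (2, 2): LHS = e^4 ≈ 54.6 ≠ RHS = 2·e^2 ≈ 14.78
At (1, 1): LHS = e^2 ≈ 7.389 ≠ RHS = 2·e ≈ 5.437

Answer: No, fails at both test points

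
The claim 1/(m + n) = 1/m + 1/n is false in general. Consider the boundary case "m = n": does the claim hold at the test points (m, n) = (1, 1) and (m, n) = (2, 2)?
At (1, 1): LHS = 1/2 ≠ RHS = 2
At (2, 2): LHS = 1/4 ≠ RHS = 1

Answer: No, fails at both test points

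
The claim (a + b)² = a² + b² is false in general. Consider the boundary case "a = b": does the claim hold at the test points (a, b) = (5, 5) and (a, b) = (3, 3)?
No, fails at both test points

At (5, 5): LHS = 100 ≠ RHS = 50
At (3, 3): LHS = 36 ≠ RHS = 18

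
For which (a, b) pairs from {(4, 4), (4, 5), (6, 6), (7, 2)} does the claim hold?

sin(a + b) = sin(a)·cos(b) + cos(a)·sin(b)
All pairs

Testing each pair:
(4, 4): LHS = sin(8) ≈ 0.9894, RHS = 2·sin(4)·cos(4) ≈ 0.9894 → holds
(4, 5): LHS = sin(9) ≈ 0.4121, RHS = sin(4)·cos(5) + sin(5)·cos(4) ≈ 0.4121 → holds
(6, 6): LHS = sin(12) ≈ -0.5366, RHS = 2·sin(6)·cos(6) ≈ -0.5366 → holds
(7, 2): LHS = sin(9) ≈ 0.4121, RHS = sin(7)·cos(2) + sin(2)·cos(7) ≈ 0.4121 → holds

Every pair satisfies the claim.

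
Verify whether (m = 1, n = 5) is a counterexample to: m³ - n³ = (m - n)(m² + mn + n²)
No

Substituting m = 1, n = 5:
LHS = 1³ - 5³ = -124
RHS = (1 - 5)(1² + 1·5 + 5²) = -124

The sides agree, so this pair does not disprove the claim.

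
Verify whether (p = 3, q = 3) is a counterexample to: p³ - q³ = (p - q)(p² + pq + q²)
No

Substituting p = 3, q = 3:
LHS = 3³ - 3³ = 0
RHS = (3 - 3)(3² + 3·3 + 3²) = 0

The sides agree, so this pair does not disprove the claim.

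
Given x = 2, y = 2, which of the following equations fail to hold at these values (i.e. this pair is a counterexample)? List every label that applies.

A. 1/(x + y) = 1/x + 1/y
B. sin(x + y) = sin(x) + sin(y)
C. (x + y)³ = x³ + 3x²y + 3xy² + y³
A, B

Evaluating each claim at the given values:
A. LHS = 1/4, RHS = 1 → fails here (LHS ≠ RHS)
B. LHS = sin(4) ≈ -0.7568, RHS = 2·sin(2) ≈ 1.819 → fails here (LHS ≠ RHS)
C. LHS = 64, RHS = 64 → holds here (LHS = RHS)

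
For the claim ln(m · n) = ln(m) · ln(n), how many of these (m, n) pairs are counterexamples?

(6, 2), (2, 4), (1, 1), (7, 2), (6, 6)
4

Testing each pair:
(6, 2): LHS = ln(12) ≈ 2.485, RHS = ln(2)·ln(6) ≈ 1.242 → counterexample
(2, 4): LHS = ln(8) ≈ 2.079, RHS = ln(2)·ln(4) ≈ 0.9609 → counterexample
(1, 1): LHS = 0, RHS = 0 → satisfies claim
(7, 2): LHS = ln(14) ≈ 2.639, RHS = ln(2)·ln(7) ≈ 1.349 → counterexample
(6, 6): LHS = ln(36) ≈ 3.584, RHS = ln(6)² ≈ 3.21 → counterexample

That makes 4 counterexamples.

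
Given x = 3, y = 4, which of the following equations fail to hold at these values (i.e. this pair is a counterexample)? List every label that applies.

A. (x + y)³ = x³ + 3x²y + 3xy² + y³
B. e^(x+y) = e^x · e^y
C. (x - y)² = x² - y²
Evaluating each claim at the given values:
A. LHS = 343, RHS = 343 → holds here (LHS = RHS)
B. LHS = e^7 ≈ 1097, RHS = e^7 ≈ 1097 → holds here (LHS = RHS)
C. LHS = 1, RHS = -7 → fails here (LHS ≠ RHS)

Answer: C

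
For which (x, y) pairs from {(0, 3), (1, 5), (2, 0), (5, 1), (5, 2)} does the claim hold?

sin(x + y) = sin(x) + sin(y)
Testing each pair:
(0, 3): LHS = sin(3) ≈ 0.1411, RHS = sin(3) ≈ 0.1411 → holds
(1, 5): LHS = sin(6) ≈ -0.2794, RHS = sin(5) + sin(1) ≈ -0.1175 → fails
(2, 0): LHS = sin(2) ≈ 0.9093, RHS = sin(2) ≈ 0.9093 → holds
(5, 1): LHS = sin(6) ≈ -0.2794, RHS = sin(5) + sin(1) ≈ -0.1175 → fails
(5, 2): LHS = sin(7) ≈ 0.657, RHS = sin(5) + sin(2) ≈ -0.04963 → fails

2 of 5 pairs satisfy the claim.

Answer: (0, 3), (2, 0)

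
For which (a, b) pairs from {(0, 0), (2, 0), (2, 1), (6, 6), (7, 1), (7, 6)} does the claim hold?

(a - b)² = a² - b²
Testing each pair:
(0, 0): LHS = 0, RHS = 0 → holds
(2, 0): LHS = 4, RHS = 4 → holds
(2, 1): LHS = 1, RHS = 3 → fails
(6, 6): LHS = 0, RHS = 0 → holds
(7, 1): LHS = 36, RHS = 48 → fails
(7, 6): LHS = 1, RHS = 13 → fails

3 of 6 pairs satisfy the claim.

Answer: (0, 0), (2, 0), (6, 6)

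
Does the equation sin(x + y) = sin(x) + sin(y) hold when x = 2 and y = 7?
Substituting x = 2, y = 7:

LHS = sin(2 + 7) = sin(9) ≈ 0.4121
RHS = sin(2) + sin(7) ≈ 1.566

LHS ≠ RHS, so the equation does not hold at this point.

Answer: Fails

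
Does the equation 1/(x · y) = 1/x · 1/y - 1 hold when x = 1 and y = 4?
Fails

Substituting x = 1, y = 4:

LHS = 1/(1 · 4) = 1/4
RHS = 1/1 · 1/4 - 1 = -3/4

LHS ≠ RHS, so the equation does not hold at this point.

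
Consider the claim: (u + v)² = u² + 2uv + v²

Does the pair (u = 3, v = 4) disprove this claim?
No

Substituting u = 3, v = 4:
LHS = (3 + 4)² = 49
RHS = 3² + 2·3·4 + 4² = 49

The sides agree, so this pair does not disprove the claim.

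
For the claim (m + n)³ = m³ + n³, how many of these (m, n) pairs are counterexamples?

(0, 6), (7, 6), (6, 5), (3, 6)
3

Testing each pair:
(0, 6): LHS = 216, RHS = 216 → satisfies claim
(7, 6): LHS = 2197, RHS = 559 → counterexample
(6, 5): LHS = 1331, RHS = 341 → counterexample
(3, 6): LHS = 729, RHS = 243 → counterexample

That makes 3 counterexamples.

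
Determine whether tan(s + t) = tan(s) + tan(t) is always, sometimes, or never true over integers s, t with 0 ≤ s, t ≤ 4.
It holds at (s, t) = (2, 0) (both sides equal tan(2) ≈ -2.185), but fails at (s, t) = (4, 2) (LHS = tan(6) ≈ -0.291, RHS = tan(2) + tan(4) ≈ -1.027).

Answer: Sometimes true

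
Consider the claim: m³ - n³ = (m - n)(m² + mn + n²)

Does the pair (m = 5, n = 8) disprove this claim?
Substituting m = 5, n = 8:
LHS = 5³ - 8³ = -387
RHS = (5 - 8)(5² + 5·8 + 8²) = -387

The sides agree, so this pair does not disprove the claim.

Answer: No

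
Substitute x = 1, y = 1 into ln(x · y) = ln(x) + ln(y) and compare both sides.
LHS = ln(1 · 1) = 0
RHS = ln(1) + ln(1) = 0

LHS = RHS: the two sides agree.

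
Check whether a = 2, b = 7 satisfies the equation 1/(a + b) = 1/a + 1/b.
Substituting a = 2, b = 7:

LHS = 1/(2 + 7) = 1/9
RHS = 1/2 + 1/7 = 9/14

LHS ≠ RHS, so the equation does not hold at this point.

Answer: Fails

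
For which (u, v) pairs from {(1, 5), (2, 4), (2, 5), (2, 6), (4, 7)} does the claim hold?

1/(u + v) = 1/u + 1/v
Testing each pair:
(1, 5): LHS = 1/6, RHS = 6/5 → fails
(2, 4): LHS = 1/6, RHS = 3/4 → fails
(2, 5): LHS = 1/7, RHS = 7/10 → fails
(2, 6): LHS = 1/8, RHS = 2/3 → fails
(4, 7): LHS = 1/11, RHS = 11/28 → fails

No pair satisfies the claim.

Answer: None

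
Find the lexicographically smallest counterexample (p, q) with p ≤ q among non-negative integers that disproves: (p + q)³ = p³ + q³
(p, q) = (1, 1)

At (0, 4): both sides equal 64, so it holds there.

Substituting (1, 1) into the claim:
LHS = (1 + 1)³ = 8
RHS = 1³ + 1³ = 2

Since LHS ≠ RHS, this pair disproves the claim, and no lexicographically smaller pair (p ≤ q, non-negative integers) does.

For instance (6, 6) is also a counterexample (LHS = 1728, RHS = 432), but it's lexicographically larger.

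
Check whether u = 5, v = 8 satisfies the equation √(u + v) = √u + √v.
Substituting u = 5, v = 8:

LHS = √(5 + 8) = √(13) ≈ 3.606
RHS = √5 + √8 = √(5) + 2·√(2) ≈ 5.064

LHS ≠ RHS, so the equation does not hold at this point.

Answer: Fails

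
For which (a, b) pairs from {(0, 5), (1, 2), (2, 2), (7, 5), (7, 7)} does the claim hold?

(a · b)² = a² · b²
All pairs

Testing each pair:
(0, 5): LHS = 0, RHS = 0 → holds
(1, 2): LHS = 4, RHS = 4 → holds
(2, 2): LHS = 16, RHS = 16 → holds
(7, 5): LHS = 1225, RHS = 1225 → holds
(7, 7): LHS = 2401, RHS = 2401 → holds

Every pair satisfies the claim.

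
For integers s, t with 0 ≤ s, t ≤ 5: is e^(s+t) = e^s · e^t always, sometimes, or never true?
Always true

The identity holds for every pair in the range. For instance at (s, t) = (3, 0): both sides equal e^3 ≈ 20.09.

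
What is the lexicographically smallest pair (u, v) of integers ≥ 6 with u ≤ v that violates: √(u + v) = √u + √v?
Substituting (6, 6) into the claim:
LHS = √(6 + 6) = 2·√(3) ≈ 3.464
RHS = √6 + √6 = 2·√(6) ≈ 4.899

Since LHS ≠ RHS, this pair disproves the claim, and no lexicographically smaller pair (u ≤ v, integers ≥ 6) does.

For instance (11, 11) is also a counterexample (LHS = √(22) ≈ 4.69, RHS = 2·√(11) ≈ 6.633), but it's lexicographically larger.

Answer: (u, v) = (6, 6)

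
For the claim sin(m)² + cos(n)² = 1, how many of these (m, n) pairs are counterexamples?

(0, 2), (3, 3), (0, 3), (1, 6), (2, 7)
4

Testing each pair:
(0, 2): LHS = cos(2)² ≈ 0.1732, RHS = 1 → counterexample
(3, 3): LHS = sin(3)² + cos(3)² = 1, RHS = 1 → satisfies claim
(0, 3): LHS = cos(3)² ≈ 0.9801, RHS = 1 → counterexample
(1, 6): LHS = sin(1)² + cos(6)² ≈ 1.63, RHS = 1 → counterexample
(2, 7): LHS = cos(7)² + sin(2)² ≈ 1.395, RHS = 1 → counterexample

That makes 4 counterexamples.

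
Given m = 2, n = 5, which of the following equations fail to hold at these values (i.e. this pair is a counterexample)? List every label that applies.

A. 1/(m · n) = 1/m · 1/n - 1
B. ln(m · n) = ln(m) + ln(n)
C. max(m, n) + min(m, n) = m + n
A

Evaluating each claim at the given values:
A. LHS = 1/10, RHS = -9/10 → fails here (LHS ≠ RHS)
B. LHS = ln(10) ≈ 2.303, RHS = ln(2) + ln(5) ≈ 2.303 → holds here (LHS = RHS)
C. LHS = 7, RHS = 7 → holds here (LHS = RHS)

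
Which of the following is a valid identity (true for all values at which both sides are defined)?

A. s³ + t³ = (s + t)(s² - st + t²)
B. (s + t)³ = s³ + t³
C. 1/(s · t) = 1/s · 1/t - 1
A: holds — e.g. at (3, 3), both sides equal 54.
B: fails at (1, 1) — LHS = 8, RHS = 2.
C: fails at (4, 5) — LHS = 1/20, RHS = -19/20.

Answer: A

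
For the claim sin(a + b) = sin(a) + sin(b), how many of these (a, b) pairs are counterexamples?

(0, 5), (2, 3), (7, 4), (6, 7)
Testing each pair:
(0, 5): LHS = sin(5) ≈ -0.9589, RHS = sin(5) ≈ -0.9589 → satisfies claim
(2, 3): LHS = sin(5) ≈ -0.9589, RHS = sin(3) + sin(2) ≈ 1.05 → counterexample
(7, 4): LHS = sin(11) ≈ -1, RHS = sin(4) + sin(7) ≈ -0.09982 → counterexample
(6, 7): LHS = sin(13) ≈ 0.4202, RHS = sin(6) + sin(7) ≈ 0.3776 → counterexample

That makes 3 counterexamples.

Answer: 3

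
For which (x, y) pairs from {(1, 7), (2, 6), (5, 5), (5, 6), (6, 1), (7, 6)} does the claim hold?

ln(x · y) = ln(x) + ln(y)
All pairs

Testing each pair:
(1, 7): LHS = ln(7) ≈ 1.946, RHS = ln(7) ≈ 1.946 → holds
(2, 6): LHS = ln(12) ≈ 2.485, RHS = ln(2) + ln(6) ≈ 2.485 → holds
(5, 5): LHS = ln(25) ≈ 3.219, RHS = 2·ln(5) ≈ 3.219 → holds
(5, 6): LHS = ln(30) ≈ 3.401, RHS = ln(5) + ln(6) ≈ 3.401 → holds
(6, 1): LHS = ln(6) ≈ 1.792, RHS = ln(6) ≈ 1.792 → holds
(7, 6): LHS = ln(42) ≈ 3.738, RHS = ln(6) + ln(7) ≈ 3.738 → holds

Every pair satisfies the claim.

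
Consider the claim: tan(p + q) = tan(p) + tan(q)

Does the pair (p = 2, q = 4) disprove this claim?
Substituting p = 2, q = 4:
LHS = tan(2 + 4) = tan(6) ≈ -0.291
RHS = tan(2) + tan(4) ≈ -1.027

Since LHS ≠ RHS, this pair disproves the claim.

Answer: Yes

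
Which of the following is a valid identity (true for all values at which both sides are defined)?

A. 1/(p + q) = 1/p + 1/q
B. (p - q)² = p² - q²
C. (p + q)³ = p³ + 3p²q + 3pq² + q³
A: fails at (2, 2) — LHS = 1/4, RHS = 1.
B: fails at (4, 5) — LHS = 1, RHS = -9.
C: holds — e.g. at (2, 7), both sides equal 729.

Answer: C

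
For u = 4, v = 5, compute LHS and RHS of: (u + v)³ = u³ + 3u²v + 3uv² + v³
LHS = (4 + 5)³ = 729
RHS = 4³ + 3·4²·5 + 3·4·5² + 5³ = 729

LHS = RHS: the two sides agree.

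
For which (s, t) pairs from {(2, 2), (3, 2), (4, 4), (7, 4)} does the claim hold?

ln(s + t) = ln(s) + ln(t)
(2, 2)

Testing each pair:
(2, 2): LHS = ln(4) ≈ 1.386, RHS = 2·ln(2) ≈ 1.386 → holds
(3, 2): LHS = ln(5) ≈ 1.609, RHS = ln(2) + ln(3) ≈ 1.792 → fails
(4, 4): LHS = ln(8) ≈ 2.079, RHS = 2·ln(4) ≈ 2.773 → fails
(7, 4): LHS = ln(11) ≈ 2.398, RHS = ln(4) + ln(7) ≈ 3.332 → fails

1 of 4 pairs satisfies the claim.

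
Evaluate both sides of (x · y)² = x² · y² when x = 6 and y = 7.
LHS = (6 · 7)² = 1764
RHS = 6² · 7² = 1764

LHS = RHS: the two sides agree.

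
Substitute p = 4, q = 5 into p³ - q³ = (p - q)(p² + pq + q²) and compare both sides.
LHS = 4³ - 5³ = -61
RHS = (4 - 5)(4² + 4·5 + 5²) = -61

LHS = RHS: the two sides agree.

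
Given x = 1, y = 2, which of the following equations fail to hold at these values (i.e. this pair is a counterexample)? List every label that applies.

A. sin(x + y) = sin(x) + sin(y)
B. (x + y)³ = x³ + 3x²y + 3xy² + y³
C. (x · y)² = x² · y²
Evaluating each claim at the given values:
A. LHS = sin(3) ≈ 0.1411, RHS = sin(1) + sin(2) ≈ 1.751 → fails here (LHS ≠ RHS)
B. LHS = 27, RHS = 27 → holds here (LHS = RHS)
C. LHS = 4, RHS = 4 → holds here (LHS = RHS)

Answer: A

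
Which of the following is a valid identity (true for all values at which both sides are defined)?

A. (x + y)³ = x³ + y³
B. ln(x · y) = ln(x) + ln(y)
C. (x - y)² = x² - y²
B

A: fails at (3, 3) — LHS = 216, RHS = 54.
B: holds — e.g. at (2, 2), both sides equal ln(4) ≈ 1.386.
C: fails at (4, 6) — LHS = 4, RHS = -20.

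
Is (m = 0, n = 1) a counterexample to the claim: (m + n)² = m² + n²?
Substituting m = 0, n = 1:
LHS = (0 + 1)² = 1
RHS = 0² + 1² = 1

The sides agree, so this pair does not disprove the claim.

Answer: No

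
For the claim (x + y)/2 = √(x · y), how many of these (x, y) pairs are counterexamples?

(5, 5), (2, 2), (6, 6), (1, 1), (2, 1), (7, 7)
1

Testing each pair:
(5, 5): LHS = 5, RHS = 5 → satisfies claim
(2, 2): LHS = 2, RHS = 2 → satisfies claim
(6, 6): LHS = 6, RHS = 6 → satisfies claim
(1, 1): LHS = 1, RHS = 1 → satisfies claim
(2, 1): LHS = 3/2, RHS = √(2) ≈ 1.414 → counterexample
(7, 7): LHS = 7, RHS = 7 → satisfies claim

That makes 1 counterexample.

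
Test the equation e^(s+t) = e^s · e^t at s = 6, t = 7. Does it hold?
Substituting s = 6, t = 7:

LHS = e^(6+7) = e^13 ≈ 442413.4
RHS = e^6 · e^7 = e^13 ≈ 442413.4

LHS = RHS, so the equation holds at this point.

Answer: Holds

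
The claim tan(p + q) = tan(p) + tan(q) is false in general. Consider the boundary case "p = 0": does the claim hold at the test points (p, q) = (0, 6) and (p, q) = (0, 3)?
At (0, 6): LHS = tan(6) ≈ -0.291, RHS = tan(6) ≈ -0.291 → equal
At (0, 3): LHS = tan(3) ≈ -0.1425, RHS = tan(3) ≈ -0.1425 → equal

So the claim does hold at both of these boundary points, even though it is not an identity.

Answer: Yes, holds at both test points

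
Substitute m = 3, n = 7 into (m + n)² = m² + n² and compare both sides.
LHS = (3 + 7)² = 100
RHS = 3² + 7² = 58

LHS ≠ RHS, so the equation does not hold here.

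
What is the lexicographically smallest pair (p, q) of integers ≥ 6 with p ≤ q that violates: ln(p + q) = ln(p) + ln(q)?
Substituting (6, 6) into the claim:
LHS = ln(6 + 6) = ln(12) ≈ 2.485
RHS = ln(6) + ln(6) = 2·ln(6) ≈ 3.584

Since LHS ≠ RHS, this pair disproves the claim, and no lexicographically smaller pair (p ≤ q, integers ≥ 6) does.

For instance (6, 12) is also a counterexample (LHS = ln(18) ≈ 2.89, RHS = ln(6) + ln(12) ≈ 4.277), but it's lexicographically larger.

Answer: (p, q) = (6, 6)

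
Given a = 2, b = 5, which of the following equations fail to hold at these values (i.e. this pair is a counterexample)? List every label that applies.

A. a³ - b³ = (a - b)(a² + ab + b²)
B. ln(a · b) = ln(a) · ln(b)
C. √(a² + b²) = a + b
B, C

Evaluating each claim at the given values:
A. LHS = -117, RHS = -117 → holds here (LHS = RHS)
B. LHS = ln(10) ≈ 2.303, RHS = ln(2)·ln(5) ≈ 1.116 → fails here (LHS ≠ RHS)
C. LHS = √(29) ≈ 5.385, RHS = 7 → fails here (LHS ≠ RHS)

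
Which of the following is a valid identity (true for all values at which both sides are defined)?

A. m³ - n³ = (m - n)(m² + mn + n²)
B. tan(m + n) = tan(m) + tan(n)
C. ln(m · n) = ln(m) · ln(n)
A

A: holds — e.g. at (2, 3), both sides equal -19.
B: fails at (5, 5) — LHS = tan(10) ≈ 0.6484, RHS = 2·tan(5) ≈ -6.761.
C: fails at (4, 6) — LHS = ln(24) ≈ 3.178, RHS = ln(4)·ln(6) ≈ 2.484.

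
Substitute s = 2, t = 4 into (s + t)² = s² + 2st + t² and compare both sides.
LHS = (2 + 4)² = 36
RHS = 2² + 2·2·4 + 4² = 36

LHS = RHS: the two sides agree.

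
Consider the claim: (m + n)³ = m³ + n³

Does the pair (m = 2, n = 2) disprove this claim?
Yes

Substituting m = 2, n = 2:
LHS = (2 + 2)³ = 64
RHS = 2³ + 2³ = 16

Since LHS ≠ RHS, this pair disproves the claim.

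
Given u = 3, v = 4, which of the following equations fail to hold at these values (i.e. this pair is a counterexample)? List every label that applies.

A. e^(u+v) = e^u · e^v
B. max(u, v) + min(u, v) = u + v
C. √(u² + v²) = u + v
C

Evaluating each claim at the given values:
A. LHS = e^7 ≈ 1097, RHS = e^7 ≈ 1097 → holds here (LHS = RHS)
B. LHS = 7, RHS = 7 → holds here (LHS = RHS)
C. LHS = 5, RHS = 7 → fails here (LHS ≠ RHS)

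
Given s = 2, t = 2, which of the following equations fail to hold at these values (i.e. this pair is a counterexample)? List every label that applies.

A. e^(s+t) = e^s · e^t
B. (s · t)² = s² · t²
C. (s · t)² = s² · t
C

Evaluating each claim at the given values:
A. LHS = e^4 ≈ 54.6, RHS = e^4 ≈ 54.6 → holds here (LHS = RHS)
B. LHS = 16, RHS = 16 → holds here (LHS = RHS)
C. LHS = 16, RHS = 8 → fails here (LHS ≠ RHS)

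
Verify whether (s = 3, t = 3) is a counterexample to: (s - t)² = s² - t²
Substituting s = 3, t = 3:
LHS = (3 - 3)² = 0
RHS = 3² - 3² = 0

The sides agree, so this pair does not disprove the claim.

Answer: No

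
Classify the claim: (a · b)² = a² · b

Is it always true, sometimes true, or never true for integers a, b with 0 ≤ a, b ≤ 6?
It holds at (a, b) = (0, 4) (both sides equal 0), but fails at (a, b) = (2, 5) (LHS = 100, RHS = 20).

Answer: Sometimes true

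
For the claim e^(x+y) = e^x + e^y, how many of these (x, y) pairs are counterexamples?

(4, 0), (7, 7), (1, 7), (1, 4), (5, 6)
Testing each pair:
(4, 0): LHS = e^4 ≈ 54.6, RHS = 1 + e^4 ≈ 55.6 → counterexample
(7, 7): LHS = e^14 ≈ 1202604.3, RHS = 2·e^7 ≈ 2193 → counterexample
(1, 7): LHS = e^8 ≈ 2981, RHS = e + e^7 ≈ 1099 → counterexample
(1, 4): LHS = e^5 ≈ 148.4, RHS = e + e^4 ≈ 57.32 → counterexample
(5, 6): LHS = e^11 ≈ 59874.1, RHS = e^5 + e^6 ≈ 551.8 → counterexample

That makes 5 counterexamples.

Answer: 5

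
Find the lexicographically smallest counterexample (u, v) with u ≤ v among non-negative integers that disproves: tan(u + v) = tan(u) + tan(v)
Substituting (1, 1) into the claim:
LHS = tan(1 + 1) = tan(2) ≈ -2.185
RHS = tan(1) + tan(1) = 2·tan(1) ≈ 3.115

Since LHS ≠ RHS, this pair disproves the claim, and no lexicographically smaller pair (u ≤ v, non-negative integers) does.

For instance (3, 7) is also a counterexample (LHS = tan(10) ≈ 0.6484, RHS = tan(3) + tan(7) ≈ 0.7289), but it's lexicographically larger.

Answer: (u, v) = (1, 1)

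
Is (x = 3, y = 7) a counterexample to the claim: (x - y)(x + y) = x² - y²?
Substituting x = 3, y = 7:
LHS = (3 - 7)(3 + 7) = -40
RHS = 3² - 7² = -40

The sides agree, so this pair does not disprove the claim.

Answer: No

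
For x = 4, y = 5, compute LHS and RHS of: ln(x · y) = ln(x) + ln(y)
LHS = ln(4 · 5) = ln(20) ≈ 2.996
RHS = ln(4) + ln(5) ≈ 2.996

LHS = RHS: the two sides agree.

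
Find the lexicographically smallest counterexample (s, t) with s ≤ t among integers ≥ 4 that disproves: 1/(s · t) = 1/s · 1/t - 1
Substituting (4, 4) into the claim:
LHS = 1/(4 · 4) = 1/16
RHS = 1/4 · 1/4 - 1 = -15/16

Since LHS ≠ RHS, this pair disproves the claim, and no lexicographically smaller pair (s ≤ t, integers ≥ 4) does.

For instance (4, 7) is also a counterexample (LHS = 1/28, RHS = -27/28), but it's lexicographically larger.

Answer: (s, t) = (4, 4)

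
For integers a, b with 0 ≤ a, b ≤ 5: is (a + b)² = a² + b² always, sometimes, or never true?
It holds at (a, b) = (5, 0) (both sides equal 25), but fails at (a, b) = (2, 3) (LHS = 25, RHS = 13).

Answer: Sometimes true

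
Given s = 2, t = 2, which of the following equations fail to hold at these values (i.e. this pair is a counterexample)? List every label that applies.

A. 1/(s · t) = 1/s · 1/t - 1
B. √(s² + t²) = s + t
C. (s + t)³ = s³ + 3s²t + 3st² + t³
A, B

Evaluating each claim at the given values:
A. LHS = 1/4, RHS = -3/4 → fails here (LHS ≠ RHS)
B. LHS = 2·√(2) ≈ 2.828, RHS = 4 → fails here (LHS ≠ RHS)
C. LHS = 64, RHS = 64 → holds here (LHS = RHS)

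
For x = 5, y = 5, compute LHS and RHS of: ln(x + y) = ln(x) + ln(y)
LHS = ln(5 + 5) = ln(10) ≈ 2.303
RHS = ln(5) + ln(5) = 2·ln(5) ≈ 3.219

LHS ≠ RHS (they differ by about 0.9163), so the equation does not hold here.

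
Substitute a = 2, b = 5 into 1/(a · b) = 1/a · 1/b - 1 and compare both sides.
LHS = 1/(2 · 5) = 1/10
RHS = 1/2 · 1/5 - 1 = -9/10

LHS ≠ RHS, so the equation does not hold here.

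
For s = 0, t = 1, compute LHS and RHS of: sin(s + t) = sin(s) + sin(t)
LHS = sin(0 + 1) = sin(1) ≈ 0.8415
RHS = sin(0) + sin(1) = sin(1) ≈ 0.8415

LHS = RHS: the two sides agree.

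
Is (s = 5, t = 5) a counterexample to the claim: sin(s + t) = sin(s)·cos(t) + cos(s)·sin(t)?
No

Substituting s = 5, t = 5:
LHS = sin(5 + 5) = sin(10) ≈ -0.544
RHS = sin(5)·cos(5) + cos(5)·sin(5) = 2·sin(5)·cos(5) ≈ -0.544

The sides agree, so this pair does not disprove the claim.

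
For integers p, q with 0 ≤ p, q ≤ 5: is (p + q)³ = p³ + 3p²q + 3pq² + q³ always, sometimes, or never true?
Always true

The identity holds for every pair in the range. For instance at (p, q) = (1, 5): both sides equal 216.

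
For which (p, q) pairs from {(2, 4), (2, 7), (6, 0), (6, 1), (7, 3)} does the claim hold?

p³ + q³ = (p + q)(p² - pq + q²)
All pairs

Testing each pair:
(2, 4): LHS = 72, RHS = 72 → holds
(2, 7): LHS = 351, RHS = 351 → holds
(6, 0): LHS = 216, RHS = 216 → holds
(6, 1): LHS = 217, RHS = 217 → holds
(7, 3): LHS = 370, RHS = 370 → holds

Every pair satisfies the claim.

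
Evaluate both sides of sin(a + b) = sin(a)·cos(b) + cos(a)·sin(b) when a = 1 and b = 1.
LHS = sin(1 + 1) = sin(2) ≈ 0.9093
RHS = sin(1)·cos(1) + cos(1)·sin(1) = 2·sin(1)·cos(1) ≈ 0.9093

LHS = RHS: the two sides agree.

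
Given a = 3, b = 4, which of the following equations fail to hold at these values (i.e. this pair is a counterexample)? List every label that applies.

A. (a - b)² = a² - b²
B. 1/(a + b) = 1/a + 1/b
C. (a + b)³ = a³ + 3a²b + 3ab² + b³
Evaluating each claim at the given values:
A. LHS = 1, RHS = -7 → fails here (LHS ≠ RHS)
B. LHS = 1/7, RHS = 7/12 → fails here (LHS ≠ RHS)
C. LHS = 343, RHS = 343 → holds here (LHS = RHS)

Answer: A, B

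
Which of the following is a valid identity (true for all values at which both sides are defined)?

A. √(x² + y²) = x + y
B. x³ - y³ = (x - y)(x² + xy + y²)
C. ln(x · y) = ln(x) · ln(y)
A: fails at (1, 5) — LHS = √(26) ≈ 5.099, RHS = 6.
B: holds — e.g. at (3, 7), both sides equal -316.
C: fails at (3, 5) — LHS = ln(15) ≈ 2.708, RHS = ln(3)·ln(5) ≈ 1.768.

Answer: B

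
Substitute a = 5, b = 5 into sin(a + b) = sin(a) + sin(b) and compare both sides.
LHS = sin(5 + 5) = sin(10) ≈ -0.544
RHS = sin(5) + sin(5) = 2·sin(5) ≈ -1.918

LHS ≠ RHS (they differ by about 1.374), so the equation does not hold here.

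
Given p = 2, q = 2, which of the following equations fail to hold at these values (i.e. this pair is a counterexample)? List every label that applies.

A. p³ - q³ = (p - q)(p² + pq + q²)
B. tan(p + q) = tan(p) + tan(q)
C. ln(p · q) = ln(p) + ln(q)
B

Evaluating each claim at the given values:
A. LHS = 0, RHS = 0 → holds here (LHS = RHS)
B. LHS = tan(4) ≈ 1.158, RHS = 2·tan(2) ≈ -4.37 → fails here (LHS ≠ RHS)
C. LHS = ln(4) ≈ 1.386, RHS = 2·ln(2) ≈ 1.386 → holds here (LHS = RHS)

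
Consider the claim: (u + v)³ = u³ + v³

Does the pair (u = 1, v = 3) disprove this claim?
Yes

Substituting u = 1, v = 3:
LHS = (1 + 3)³ = 64
RHS = 1³ + 3³ = 28

Since LHS ≠ RHS, this pair disproves the claim.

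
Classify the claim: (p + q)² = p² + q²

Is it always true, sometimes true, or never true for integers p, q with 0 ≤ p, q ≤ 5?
Sometimes true

It holds at (p, q) = (2, 0) (both sides equal 4), but fails at (p, q) = (3, 1) (LHS = 16, RHS = 10).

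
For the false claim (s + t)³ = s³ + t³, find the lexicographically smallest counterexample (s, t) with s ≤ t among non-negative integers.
Substituting (1, 1) into the claim:
LHS = (1 + 1)³ = 8
RHS = 1³ + 1³ = 2

Since LHS ≠ RHS, this pair disproves the claim, and no lexicographically smaller pair (s ≤ t, non-negative integers) does.

For instance (2, 3) is also a counterexample (LHS = 125, RHS = 35), but it's lexicographically larger.

Answer: (s, t) = (1, 1)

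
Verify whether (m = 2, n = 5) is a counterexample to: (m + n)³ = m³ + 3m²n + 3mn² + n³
Substituting m = 2, n = 5:
LHS = (2 + 5)³ = 343
RHS = 2³ + 3·2²·5 + 3·2·5² + 5³ = 343

The sides agree, so this pair does not disprove the claim.

Answer: No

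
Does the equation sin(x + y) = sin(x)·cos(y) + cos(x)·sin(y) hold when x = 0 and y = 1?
Holds

Substituting x = 0, y = 1:

LHS = sin(0 + 1) = sin(1) ≈ 0.8415
RHS = sin(0)·cos(1) + cos(0)·sin(1) = sin(1) ≈ 0.8415

LHS = RHS, so the equation holds at this point.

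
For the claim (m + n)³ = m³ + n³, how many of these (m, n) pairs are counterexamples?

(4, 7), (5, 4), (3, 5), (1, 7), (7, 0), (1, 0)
Testing each pair:
(4, 7): LHS = 1331, RHS = 407 → counterexample
(5, 4): LHS = 729, RHS = 189 → counterexample
(3, 5): LHS = 512, RHS = 152 → counterexample
(1, 7): LHS = 512, RHS = 344 → counterexample
(7, 0): LHS = 343, RHS = 343 → satisfies claim
(1, 0): LHS = 1, RHS = 1 → satisfies claim

That makes 4 counterexamples.

Answer: 4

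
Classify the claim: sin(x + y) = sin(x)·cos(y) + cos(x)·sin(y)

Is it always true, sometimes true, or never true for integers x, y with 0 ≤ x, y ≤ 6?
Always true

The identity holds for every pair in the range. For instance at (x, y) = (5, 5): both sides equal sin(10) ≈ -0.544.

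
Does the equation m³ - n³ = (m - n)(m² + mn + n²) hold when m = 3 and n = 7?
Substituting m = 3, n = 7:

LHS = 3³ - 7³ = -316
RHS = (3 - 7)(3² + 3·7 + 7²) = -316

LHS = RHS, so the equation holds at this point.

Answer: Holds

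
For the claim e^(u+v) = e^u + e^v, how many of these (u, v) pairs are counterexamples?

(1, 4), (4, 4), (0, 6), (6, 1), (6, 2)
5

Testing each pair:
(1, 4): LHS = e^5 ≈ 148.4, RHS = e + e^4 ≈ 57.32 → counterexample
(4, 4): LHS = e^8 ≈ 2981, RHS = 2·e^4 ≈ 109.2 → counterexample
(0, 6): LHS = e^6 ≈ 403.4, RHS = 1 + e^6 ≈ 404.4 → counterexample
(6, 1): LHS = e^7 ≈ 1097, RHS = e + e^6 ≈ 406.1 → counterexample
(6, 2): LHS = e^8 ≈ 2981, RHS = e^2 + e^6 ≈ 410.8 → counterexample

That makes 5 counterexamples.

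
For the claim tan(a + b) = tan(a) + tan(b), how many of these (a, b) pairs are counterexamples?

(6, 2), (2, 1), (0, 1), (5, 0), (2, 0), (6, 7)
Testing each pair:
(6, 2): LHS = tan(8) ≈ -6.8, RHS = tan(2) + tan(6) ≈ -2.476 → counterexample
(2, 1): LHS = tan(3) ≈ -0.1425, RHS = tan(2) + tan(1) ≈ -0.6276 → counterexample
(0, 1): LHS = tan(1) ≈ 1.557, RHS = tan(1) ≈ 1.557 → satisfies claim
(5, 0): LHS = tan(5) ≈ -3.381, RHS = tan(5) ≈ -3.381 → satisfies claim
(2, 0): LHS = tan(2) ≈ -2.185, RHS = tan(2) ≈ -2.185 → satisfies claim
(6, 7): LHS = tan(13) ≈ 0.463, RHS = tan(6) + tan(7) ≈ 0.5804 → counterexample

That makes 3 counterexamples.

Answer: 3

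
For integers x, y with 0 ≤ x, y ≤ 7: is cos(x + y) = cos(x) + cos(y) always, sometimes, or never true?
The claim fails for every pair in the range. For instance at (x, y) = (2, 6): LHS = cos(8) ≈ -0.1455, RHS = cos(2) + cos(6) ≈ 0.544.

Answer: Never true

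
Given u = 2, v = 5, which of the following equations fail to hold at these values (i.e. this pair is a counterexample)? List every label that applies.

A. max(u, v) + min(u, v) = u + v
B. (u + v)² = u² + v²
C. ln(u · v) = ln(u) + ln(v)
Evaluating each claim at the given values:
A. LHS = 7, RHS = 7 → holds here (LHS = RHS)
B. LHS = 49, RHS = 29 → fails here (LHS ≠ RHS)
C. LHS = ln(10) ≈ 2.303, RHS = ln(2) + ln(5) ≈ 2.303 → holds here (LHS = RHS)

Answer: B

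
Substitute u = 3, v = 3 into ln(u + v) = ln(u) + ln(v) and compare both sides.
LHS = ln(3 + 3) = ln(6) ≈ 1.792
RHS = ln(3) + ln(3) = 2·ln(3) ≈ 2.197

LHS ≠ RHS (they differ by about 0.4055), so the equation does not hold here.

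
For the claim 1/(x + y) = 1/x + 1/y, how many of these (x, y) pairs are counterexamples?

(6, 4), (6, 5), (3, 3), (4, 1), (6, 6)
Testing each pair:
(6, 4): LHS = 1/10, RHS = 5/12 → counterexample
(6, 5): LHS = 1/11, RHS = 11/30 → counterexample
(3, 3): LHS = 1/6, RHS = 2/3 → counterexample
(4, 1): LHS = 1/5, RHS = 5/4 → counterexample
(6, 6): LHS = 1/12, RHS = 1/3 → counterexample

That makes 5 counterexamples.

Answer: 5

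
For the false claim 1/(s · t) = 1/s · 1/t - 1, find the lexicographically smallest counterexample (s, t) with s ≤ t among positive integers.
(s, t) = (1, 1)

Substituting (1, 1) into the claim:
LHS = 1/(1 · 1) = 1
RHS = 1/1 · 1/1 - 1 = 0

Since LHS ≠ RHS, this pair disproves the claim, and no lexicographically smaller pair (s ≤ t, positive integers) does.

For instance (1, 4) is also a counterexample (LHS = 1/4, RHS = -3/4), but it's lexicographically larger.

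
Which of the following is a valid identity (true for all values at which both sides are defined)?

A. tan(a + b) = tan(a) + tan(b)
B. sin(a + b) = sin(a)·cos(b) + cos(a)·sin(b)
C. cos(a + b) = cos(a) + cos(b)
A: fails at (4, 4) — LHS = tan(8) ≈ -6.8, RHS = 2·tan(4) ≈ 2.316.
B: holds — e.g. at (3, 4), both sides equal sin(7) ≈ 0.657.
C: fails at (1, 3) — LHS = cos(4) ≈ -0.6536, RHS = cos(3) + cos(1) ≈ -0.4497.

Answer: B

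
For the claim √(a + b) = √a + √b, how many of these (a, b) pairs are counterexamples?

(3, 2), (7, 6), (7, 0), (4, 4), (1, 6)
Testing each pair:
(3, 2): LHS = √(5) ≈ 2.236, RHS = √(2) + √(3) ≈ 3.146 → counterexample
(7, 6): LHS = √(13) ≈ 3.606, RHS = √(6) + √(7) ≈ 5.095 → counterexample
(7, 0): LHS = √(7) ≈ 2.646, RHS = √(7) ≈ 2.646 → satisfies claim
(4, 4): LHS = 2·√(2) ≈ 2.828, RHS = 4 → counterexample
(1, 6): LHS = √(7) ≈ 2.646, RHS = 1 + √(6) ≈ 3.449 → counterexample

That makes 4 counterexamples.

Answer: 4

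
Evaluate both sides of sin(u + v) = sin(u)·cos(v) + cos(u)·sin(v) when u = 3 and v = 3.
LHS = sin(3 + 3) = sin(6) ≈ -0.2794
RHS = sin(3)·cos(3) + cos(3)·sin(3) = 2·sin(3)·cos(3) ≈ -0.2794

LHS = RHS: the two sides agree.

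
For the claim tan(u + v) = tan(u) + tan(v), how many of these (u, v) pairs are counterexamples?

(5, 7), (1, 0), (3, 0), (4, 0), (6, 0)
1

Testing each pair:
(5, 7): LHS = tan(12) ≈ -0.6359, RHS = tan(5) + tan(7) ≈ -2.509 → counterexample
(1, 0): LHS = tan(1) ≈ 1.557, RHS = tan(1) ≈ 1.557 → satisfies claim
(3, 0): LHS = tan(3) ≈ -0.1425, RHS = tan(3) ≈ -0.1425 → satisfies claim
(4, 0): LHS = tan(4) ≈ 1.158, RHS = tan(4) ≈ 1.158 → satisfies claim
(6, 0): LHS = tan(6) ≈ -0.291, RHS = tan(6) ≈ -0.291 → satisfies claim

That makes 1 counterexample.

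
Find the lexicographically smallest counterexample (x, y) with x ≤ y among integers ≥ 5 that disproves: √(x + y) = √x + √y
(x, y) = (5, 5)

Substituting (5, 5) into the claim:
LHS = √(5 + 5) = √(10) ≈ 3.162
RHS = √5 + √5 = 2·√(5) ≈ 4.472

Since LHS ≠ RHS, this pair disproves the claim, and no lexicographically smaller pair (x ≤ y, integers ≥ 5) does.

For instance (8, 10) is also a counterexample (LHS = 3·√(2) ≈ 4.243, RHS = 2·√(2) + √(10) ≈ 5.991), but it's lexicographically larger.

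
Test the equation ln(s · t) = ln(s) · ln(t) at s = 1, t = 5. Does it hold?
Substituting s = 1, t = 5:

LHS = ln(1 · 5) = ln(5) ≈ 1.609
RHS = ln(1) · ln(5) = 0

LHS ≠ RHS, so the equation does not hold at this point.

Answer: Fails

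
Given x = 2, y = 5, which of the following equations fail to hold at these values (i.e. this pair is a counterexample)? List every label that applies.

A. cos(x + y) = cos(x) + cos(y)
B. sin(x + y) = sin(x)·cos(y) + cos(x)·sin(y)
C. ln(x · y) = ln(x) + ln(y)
A

Evaluating each claim at the given values:
A. LHS = cos(7) ≈ 0.7539, RHS = cos(2) + cos(5) ≈ -0.1325 → fails here (LHS ≠ RHS)
B. LHS = sin(7) ≈ 0.657, RHS = sin(2)·cos(5) + sin(5)·cos(2) ≈ 0.657 → holds here (LHS = RHS)
C. LHS = ln(10) ≈ 2.303, RHS = ln(2) + ln(5) ≈ 2.303 → holds here (LHS = RHS)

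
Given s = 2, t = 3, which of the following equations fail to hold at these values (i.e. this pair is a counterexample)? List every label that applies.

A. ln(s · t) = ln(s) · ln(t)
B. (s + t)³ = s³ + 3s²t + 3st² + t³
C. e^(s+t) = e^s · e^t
Evaluating each claim at the given values:
A. LHS = ln(6) ≈ 1.792, RHS = ln(2)·ln(3) ≈ 0.7615 → fails here (LHS ≠ RHS)
B. LHS = 125, RHS = 125 → holds here (LHS = RHS)
C. LHS = e^5 ≈ 148.4, RHS = e^5 ≈ 148.4 → holds here (LHS = RHS)

Answer: A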